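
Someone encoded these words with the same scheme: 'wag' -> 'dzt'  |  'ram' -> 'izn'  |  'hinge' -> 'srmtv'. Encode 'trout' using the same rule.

This is the alphabet-reversal cipher (Atbash): a becomes z, b becomes y, etc.
For trout: t↔g, r↔i, o↔l, u↔f, t↔g.

gilfg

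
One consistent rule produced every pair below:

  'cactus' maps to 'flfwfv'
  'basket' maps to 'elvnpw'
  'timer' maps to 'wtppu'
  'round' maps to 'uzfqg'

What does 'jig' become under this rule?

Two shifts are in play — +11 for a/e/i/o/u, +3 for every other letter.
For jig: j(cons)+3=m, i(vowel)+11=t, g(cons)+3=j.

mtj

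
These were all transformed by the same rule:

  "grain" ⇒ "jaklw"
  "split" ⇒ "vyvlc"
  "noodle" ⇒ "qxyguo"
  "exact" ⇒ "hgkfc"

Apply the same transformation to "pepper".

Shifts by position in grain: pos 0: g→j (+3), pos 1: r→a (+9), pos 2: a→k (+10), pos 3: i→l (+3), pos 4: n→w (+9) — repeating every 3. It's a Vigenère-style cipher with numeric key [3,9,10]: position i shifts by key[i mod 3].
On pepper: p+3=s, e+9=n, p+10=z, p+3=s, e+9=n, r+10=b.

snzsnb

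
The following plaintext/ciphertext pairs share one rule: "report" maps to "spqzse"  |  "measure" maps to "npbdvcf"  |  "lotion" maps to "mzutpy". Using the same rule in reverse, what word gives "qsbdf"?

phase

Shifts by position in report: pos 0: r→s (+1), pos 1: e→p (+11), pos 2: p→q (+1), pos 3: o→z (+11) — repeating every 2. A repeating key of period 2 is used — shifts +1, +11 over and over.
Reversing it on qsbdf: q−1=p, s−11=h, b−1=a, d−11=s, f−1=e.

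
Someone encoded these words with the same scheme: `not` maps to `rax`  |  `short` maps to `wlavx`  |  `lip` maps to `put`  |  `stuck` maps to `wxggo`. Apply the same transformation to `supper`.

wgttqv

Two shifts are in play — +12 for a/e/i/o/u, +4 for every other letter.
On supper: s(cons)+4=w, u(vowel)+12=g, p(cons)+4=t, p(cons)+4=t, e(vowel)+12=q, r(cons)+4=v.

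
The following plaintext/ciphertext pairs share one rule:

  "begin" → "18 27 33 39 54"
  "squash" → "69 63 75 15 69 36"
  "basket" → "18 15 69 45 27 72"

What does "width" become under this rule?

81 39 24 72 36

b(#2)→18 and e(#5)→27: differences scale by 3, so n = 3·pos + 12. With a=1..z=26, the number is 3·pos + 12.
For width: w=23→81, i=9→39, d=4→24, t=20→72, h=8→36.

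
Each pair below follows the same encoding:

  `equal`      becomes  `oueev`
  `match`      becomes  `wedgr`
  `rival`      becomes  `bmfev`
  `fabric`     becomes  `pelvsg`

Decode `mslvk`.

Shifts by position in equal: pos 0: e→o (+10), pos 1: q→u (+4), pos 2: u→e (+10), pos 3: a→e (+4) — repeating every 2. It's a Vigenère-style cipher with numeric key [10,4]: position i shifts by key[i mod 2].
Reversing it on mslvk: m−10=c, s−4=o, l−10=b, v−4=r, k−10=a.

cobra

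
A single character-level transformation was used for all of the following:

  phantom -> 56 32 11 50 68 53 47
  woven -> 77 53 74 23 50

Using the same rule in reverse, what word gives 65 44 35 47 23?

p(#16)→56 and h(#8)→32: differences scale by 3, so n = 3·pos + 8. With a=1..z=26, the number is 3·pos + 8.
Decoding 65 44 35 47 23: 65→(65−8)÷3=19=s, 44→(44−8)÷3=12=l, 35→(35−8)÷3=9=i, 47→(47−8)÷3=13=m, 23→(23−8)÷3=5=e.

slime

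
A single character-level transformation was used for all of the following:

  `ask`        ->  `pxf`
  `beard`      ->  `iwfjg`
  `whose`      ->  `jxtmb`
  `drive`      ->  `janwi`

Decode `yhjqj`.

The output letters match the input read backwards, each shifted +5: ask reversed is ksa. Read the word backwards and shift each letter +5.
Reversing it on yhjqj: shift back: y−5=t, h−5=c, j−5=e, q−5=l, j−5=e → tcele; then reverse → elect.

elect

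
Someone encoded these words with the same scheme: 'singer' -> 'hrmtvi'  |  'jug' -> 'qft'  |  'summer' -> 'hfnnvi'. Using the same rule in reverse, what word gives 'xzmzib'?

canary

Each pair mirrors across the alphabet (s↔h, i↔r, n↔m): positions sum to 25. Letters are reflected about the middle of the alphabet (position → 25−position): Atbash.
Undoing it on xzmzib: x↔c, z↔a, m↔n, z↔a, i↔r, b↔y.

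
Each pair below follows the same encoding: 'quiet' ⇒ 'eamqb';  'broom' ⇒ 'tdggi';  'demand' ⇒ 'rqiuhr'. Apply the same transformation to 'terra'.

Treating letters as 0–25, the rule is x ↦ 25x + 20 (mod 26).
On terra: t(19)→25·19+20≡1=b; e(4)→25·4+20≡16=q; r(17)→25·17+20≡3=d; r(17)→25·17+20≡3=d; a(0)→25·0+20≡20=u (all mod 26).

bqddu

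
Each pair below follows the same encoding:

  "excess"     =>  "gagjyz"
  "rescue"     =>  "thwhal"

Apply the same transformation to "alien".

comjt

Letter i (0-indexed) is shifted by i+2, so successive shifts are 2, 3, 4, ….
Applying it to alien: a+2=c, l+3=o, i+4=m, e+5=j, n+6=t.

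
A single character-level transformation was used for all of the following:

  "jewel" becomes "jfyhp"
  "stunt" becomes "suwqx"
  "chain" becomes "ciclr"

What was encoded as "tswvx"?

trust

In jewel: j→j is +0, e→f is +1, w→y is +2, e→h is +3 — the shift increases by 1 each position. The shift increases by 1 at each position, starting from +0: 0, 1, 2, ….
Decoding tswvx: t−0=t, s−1=r, w−2=u, v−3=s, x−4=t.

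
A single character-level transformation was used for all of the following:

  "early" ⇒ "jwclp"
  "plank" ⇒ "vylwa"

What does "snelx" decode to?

match

The output letters match the input read backwards, each shifted +11: early reversed is ylrae. Read the word backwards and shift each letter +11.
Reversing it on snelx: shift back: s−11=h, n−11=c, e−11=t, l−11=a, x−11=m → hctam; then reverse → match.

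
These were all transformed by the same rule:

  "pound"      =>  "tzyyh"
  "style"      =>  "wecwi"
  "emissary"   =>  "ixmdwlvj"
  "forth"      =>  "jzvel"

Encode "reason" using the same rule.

vpedsy

Shifts by position in pound: pos 0: p→t (+4), pos 1: o→z (+11), pos 2: u→y (+4), pos 3: n→y (+11) — repeating every 2. The shifts repeat in a cycle of length 2: positions 0,1,… shift by +4, +11, then the pattern repeats.
Applying it to reason: r+4=v, e+11=p, a+4=e, s+11=d, o+4=s, n+11=y.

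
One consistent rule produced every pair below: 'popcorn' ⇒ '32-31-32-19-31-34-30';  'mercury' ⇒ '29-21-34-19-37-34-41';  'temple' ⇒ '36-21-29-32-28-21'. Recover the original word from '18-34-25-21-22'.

brief

p is letter #16 and maps to 32: an offset of 16. Letters become their 1-based position plus 16 (so a→17, b→18, …).
Reversing it on 18-34-25-21-22: 18→(18−16)÷1=2=b, 34→(34−16)÷1=18=r, 25→(25−16)÷1=9=i, 21→(21−16)÷1=5=e, 22→(22−16)÷1=6=f.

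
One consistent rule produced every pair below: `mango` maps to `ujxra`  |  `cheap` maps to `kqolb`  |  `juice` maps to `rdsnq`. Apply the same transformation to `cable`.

In mango: m→u is +8, a→j is +9, n→x is +10, g→r is +11 — the shift increases by 1 each position. Each letter shifts forward by (position + 8), i.e. 8, 9, 10, … — the shift grows by one for each successive letter.
For cable: c+8=k, a+9=j, b+10=l, l+11=w, e+12=q.

kjlwq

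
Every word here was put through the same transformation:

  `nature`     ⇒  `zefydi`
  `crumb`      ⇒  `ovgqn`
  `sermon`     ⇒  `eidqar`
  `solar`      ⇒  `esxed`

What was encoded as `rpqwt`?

flesh

Shifts by position in nature: pos 0: n→z (+12), pos 1: a→e (+4), pos 2: t→f (+12), pos 3: u→y (+4) — repeating every 2. The shifts repeat in a cycle of length 2: positions 0,1,… shift by +12, +4, then the pattern repeats.
Reversing it on rpqwt: r−12=f, p−4=l, q−12=e, w−4=s, t−12=h.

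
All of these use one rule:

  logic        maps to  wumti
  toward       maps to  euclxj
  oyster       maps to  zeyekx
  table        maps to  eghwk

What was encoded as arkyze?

Shifts by position in logic: pos 0: l→w (+11), pos 1: o→u (+6), pos 2: g→m (+6), pos 3: i→t (+11), pos 4: c→i (+6) — repeating every 3. The shifts repeat in a cycle of length 3: positions 0,1,… shift by +11, +6, +6, then the pattern repeats.
Undoing it on arkyze: a−11=p, r−6=l, k−6=e, y−11=n, z−6=t, e−6=y.

plenty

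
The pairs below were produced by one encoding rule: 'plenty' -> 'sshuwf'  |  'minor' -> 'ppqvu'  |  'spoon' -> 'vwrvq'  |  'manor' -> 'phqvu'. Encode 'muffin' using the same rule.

The shifts repeat in a cycle of length 2: positions 0,1,… shift by +3, +7, then the pattern repeats.
Applying it to muffin: m+3=p, u+7=b, f+3=i, f+7=m, i+3=l, n+7=u.

pbimlu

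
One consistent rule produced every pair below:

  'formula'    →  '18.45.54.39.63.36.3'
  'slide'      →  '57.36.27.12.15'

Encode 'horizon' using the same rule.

24.45.54.27.78.45.42

f(#6)→18 and o(#15)→45: differences scale by 3, so n = 3·pos + 0. The formula is n = 3×(alphabet index, a=1).
Applying it to horizon: h=8→24, o=15→45, r=18→54, i=9→27, z=26→78, o=15→45, n=14→42.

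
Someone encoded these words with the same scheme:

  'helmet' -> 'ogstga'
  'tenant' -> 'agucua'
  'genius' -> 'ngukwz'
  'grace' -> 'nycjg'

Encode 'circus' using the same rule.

The rule splits by letter class: vowels +2, consonants +7.
For circus: c(cons)+7=j, i(vowel)+2=k, r(cons)+7=y, c(cons)+7=j, u(vowel)+2=w, s(cons)+7=z.

jkyjwz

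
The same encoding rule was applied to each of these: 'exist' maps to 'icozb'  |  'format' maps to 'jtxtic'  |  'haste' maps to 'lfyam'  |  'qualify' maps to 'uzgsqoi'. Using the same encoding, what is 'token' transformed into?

xtqlv

In exist: e→i is +4, x→c is +5, i→o is +6, s→z is +7 — the shift increases by 1 each position. The shift increases by 1 at each position, starting from +4: 4, 5, 6, ….
On token: t+4=x, o+5=t, k+6=q, e+7=l, n+8=v.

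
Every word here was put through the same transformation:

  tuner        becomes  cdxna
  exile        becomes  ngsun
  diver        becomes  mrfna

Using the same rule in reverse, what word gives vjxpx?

mango

Shifts by position in tuner: pos 0: t→c (+9), pos 1: u→d (+9), pos 2: n→x (+10), pos 3: e→n (+9), pos 4: r→a (+9) — repeating every 3. The shifts repeat in a cycle of length 3: positions 0,1,… shift by +9, +9, +10, then the pattern repeats.
Decoding vjxpx: v−9=m, j−9=a, x−10=n, p−9=g, x−9=o.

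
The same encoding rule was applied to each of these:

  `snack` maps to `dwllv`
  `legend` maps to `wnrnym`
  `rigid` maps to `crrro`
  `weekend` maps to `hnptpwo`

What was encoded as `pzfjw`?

equal

Shifts by position in snack: pos 0: s→d (+11), pos 1: n→w (+9), pos 2: a→l (+11), pos 3: c→l (+9) — repeating every 2. The shifts repeat in a cycle of length 2: positions 0,1,… shift by +11, +9, then the pattern repeats.
Decoding pzfjw: p−11=e, z−9=q, f−11=u, j−9=a, w−11=l.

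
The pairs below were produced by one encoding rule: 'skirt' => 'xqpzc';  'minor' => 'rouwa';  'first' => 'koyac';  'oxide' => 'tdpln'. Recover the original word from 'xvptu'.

In skirt: s→x is +5, k→q is +6, i→p is +7, r→z is +8 — the shift increases by 1 each position. Each letter shifts forward by (position + 5), i.e. 5, 6, 7, … — the shift grows by one for each successive letter.
Decoding xvptu: x−5=s, v−6=p, p−7=i, t−8=l, u−9=l.

spill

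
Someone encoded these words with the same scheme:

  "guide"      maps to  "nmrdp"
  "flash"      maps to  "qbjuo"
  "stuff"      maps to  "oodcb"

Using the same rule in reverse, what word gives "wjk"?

ban

The output letters match the input read backwards, each shifted +9: guide reversed is ediug. Read the word backwards and shift each letter +9.
Undoing it on wjk: shift back: w−9=n, j−9=a, k−9=b → nab; then reverse → ban.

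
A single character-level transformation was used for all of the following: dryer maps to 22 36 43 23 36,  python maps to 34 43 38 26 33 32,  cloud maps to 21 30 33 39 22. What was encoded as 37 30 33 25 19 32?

slogan

d is letter #4 and maps to 22: an offset of 18. Each letter is replaced by its alphabet position (a=1..z=26) + 18.
Undoing it on 37 30 33 25 19 32: 37→(37−18)÷1=19=s, 30→(30−18)÷1=12=l, 33→(33−18)÷1=15=o, 25→(25−18)÷1=7=g, 19→(19−18)÷1=1=a, 32→(32−18)÷1=14=n.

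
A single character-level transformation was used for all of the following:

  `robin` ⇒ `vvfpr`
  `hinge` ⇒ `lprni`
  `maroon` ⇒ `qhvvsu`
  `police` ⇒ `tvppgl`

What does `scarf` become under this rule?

Shifts by position in robin: pos 0: r→v (+4), pos 1: o→v (+7), pos 2: b→f (+4), pos 3: i→p (+7) — repeating every 2. It's a Vigenère-style cipher with numeric key [4,7]: position i shifts by key[i mod 2].
On scarf: s+4=w, c+7=j, a+4=e, r+7=y, f+4=j.

wjeyj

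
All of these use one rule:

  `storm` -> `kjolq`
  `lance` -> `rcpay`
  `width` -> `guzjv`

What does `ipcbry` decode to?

s(18)→k(10) and t(19)→j(9) fit y≡25x+2 (mod 26); the inverse of 25 mod 26 is 25. Treating letters as 0–25, the rule is x ↦ 25x + 2 (mod 26).
Decoding ipcbry: i(8)→25·(8−2)≡20=u; p(15)→25·(15−2)≡13=n; c(2)→25·(2−2)≡0=a; b(1)→25·(1−2)≡1=b; r(17)→25·(17−2)≡11=l; y(24)→25·(24−2)≡4=e (all mod 26).

unable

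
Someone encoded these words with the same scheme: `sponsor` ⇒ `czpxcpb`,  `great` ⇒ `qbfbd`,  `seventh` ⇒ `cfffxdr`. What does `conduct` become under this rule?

mpxnvmd

The shift depends on letter class: consonant s→c is +10, but vowel o→p is +1. The rule splits by letter class: vowels +1, consonants +10.
Applying it to conduct: c(cons)+10=m, o(vowel)+1=p, n(cons)+10=x, d(cons)+10=n, u(vowel)+1=v, c(cons)+10=m, t(cons)+10=d.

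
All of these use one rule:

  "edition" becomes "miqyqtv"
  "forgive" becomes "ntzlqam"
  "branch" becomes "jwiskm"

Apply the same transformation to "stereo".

It's a Vigenère-style cipher with numeric key [8,5]: position i shifts by key[i mod 2].
For stereo: s+8=a, t+5=y, e+8=m, r+5=w, e+8=m, o+5=t.

aymwmt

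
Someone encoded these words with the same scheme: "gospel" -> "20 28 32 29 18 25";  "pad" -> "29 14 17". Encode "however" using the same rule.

21 28 36 18 35 18 31

Each letter is replaced by its alphabet position (a=1..z=26) + 13.
For however: h=8→21, o=15→28, w=23→36, e=5→18, v=22→35, e=5→18, r=18→31.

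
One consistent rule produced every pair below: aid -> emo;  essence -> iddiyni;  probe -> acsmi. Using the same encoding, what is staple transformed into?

deeawi

The shift depends on letter class: consonant d→o is +11, but vowel a→e is +4. Vowels shift forward by 4 and consonants shift forward by 11.
For staple: s(cons)+11=d, t(cons)+11=e, a(vowel)+4=e, p(cons)+11=a, l(cons)+11=w, e(vowel)+4=i.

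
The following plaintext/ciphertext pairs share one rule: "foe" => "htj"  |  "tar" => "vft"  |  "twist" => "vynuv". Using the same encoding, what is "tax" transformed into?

The shift depends on letter class: consonant f→h is +2, but vowel o→t is +5. Vowels shift forward by 5 and consonants shift forward by 2.
Applying it to tax: t(cons)+2=v, a(vowel)+5=f, x(cons)+2=z.

vfz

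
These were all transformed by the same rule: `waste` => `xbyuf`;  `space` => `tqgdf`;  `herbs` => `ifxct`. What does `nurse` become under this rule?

Shifts by position in waste: pos 0: w→x (+1), pos 1: a→b (+1), pos 2: s→y (+6), pos 3: t→u (+1), pos 4: e→f (+1) — repeating every 3. It's a Vigenère-style cipher with numeric key [1,1,6]: position i shifts by key[i mod 3].
Applying it to nurse: n+1=o, u+1=v, r+6=x, s+1=t, e+1=f.

ovxtf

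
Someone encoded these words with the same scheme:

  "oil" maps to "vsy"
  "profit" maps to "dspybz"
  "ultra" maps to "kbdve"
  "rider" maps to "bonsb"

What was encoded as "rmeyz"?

pouch

The output letters match the input read backwards, each shifted +10: oil reversed is lio. The word is reversed, then every letter is shifted forward by 10.
Decoding rmeyz: shift back: r−10=h, m−10=c, e−10=u, y−10=o, z−10=p → hcuop; then reverse → pouch.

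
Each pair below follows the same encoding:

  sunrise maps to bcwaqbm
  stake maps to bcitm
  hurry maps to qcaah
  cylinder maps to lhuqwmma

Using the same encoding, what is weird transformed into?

fmqam

The rule splits by letter class: vowels +8, consonants +9.
Applying it to weird: w(cons)+9=f, e(vowel)+8=m, i(vowel)+8=q, r(cons)+9=a, d(cons)+9=m.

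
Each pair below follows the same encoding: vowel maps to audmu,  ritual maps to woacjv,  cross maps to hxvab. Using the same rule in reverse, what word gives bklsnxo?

In vowel: v→a is +5, o→u is +6, w→d is +7, e→m is +8 — the shift increases by 1 each position. Each letter shifts forward by (position + 5), i.e. 5, 6, 7, … — the shift grows by one for each successive letter.
Decoding bklsnxo: b−5=w, k−6=e, l−7=e, s−8=k, n−9=e, x−10=n, o−11=d.

weekend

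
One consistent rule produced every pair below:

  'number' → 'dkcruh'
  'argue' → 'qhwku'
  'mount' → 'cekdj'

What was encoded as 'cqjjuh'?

Compare letters: n→d is +16, u→k is +16, m→c is +16 — a constant shift. Every letter moves 16 places later in the alphabet, wrapping around z→a.
Undoing it on cqjjuh: c−16=m, q−16=a, j−16=t, j−16=t, u−16=e, h−16=r.

matter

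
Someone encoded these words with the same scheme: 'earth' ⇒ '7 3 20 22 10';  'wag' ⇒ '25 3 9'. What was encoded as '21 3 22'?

sat

e is letter #5 and maps to 7: an offset of 2. The number is (letter's place in the alphabet, a=1) + 2.
Decoding 21 3 22: 21→(21−2)÷1=19=s, 3→(3−2)÷1=1=a, 22→(22−2)÷1=20=t.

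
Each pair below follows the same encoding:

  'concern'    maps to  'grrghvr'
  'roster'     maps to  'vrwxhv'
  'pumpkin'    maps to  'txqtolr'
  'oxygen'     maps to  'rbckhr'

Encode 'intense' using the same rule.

lrxhrwh

The shift depends on letter class: consonant c→g is +4, but vowel o→r is +3. The rule splits by letter class: vowels +3, consonants +4.
For intense: i(vowel)+3=l, n(cons)+4=r, t(cons)+4=x, e(vowel)+3=h, n(cons)+4=r, s(cons)+4=w, e(vowel)+3=h.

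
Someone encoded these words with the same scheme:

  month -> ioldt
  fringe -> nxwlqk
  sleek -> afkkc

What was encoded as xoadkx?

roster

m(12)→i(8) and o(14)→o(14) fit y≡3x+24 (mod 26); the inverse of 3 mod 26 is 9. Treating letters as 0–25, the rule is x ↦ 3x + 24 (mod 26).
Undoing it on xoadkx: x(23)→9·(23−24)≡17=r; o(14)→9·(14−24)≡14=o; a(0)→9·(0−24)≡18=s; d(3)→9·(3−24)≡19=t; k(10)→9·(10−24)≡4=e; x(23)→9·(23−24)≡17=r (all mod 26).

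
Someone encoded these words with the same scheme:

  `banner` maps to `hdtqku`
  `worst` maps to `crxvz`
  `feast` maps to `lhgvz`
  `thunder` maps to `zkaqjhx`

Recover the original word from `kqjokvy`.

A repeating key of period 2 is used — shifts +6, +3 over and over.
Undoing it on kqjokvy: k−6=e, q−3=n, j−6=d, o−3=l, k−6=e, v−3=s, y−6=s.

endless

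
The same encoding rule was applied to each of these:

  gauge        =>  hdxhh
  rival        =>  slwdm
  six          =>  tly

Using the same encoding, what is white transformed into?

xiluh

The shift depends on letter class: consonant g→h is +1, but vowel a→d is +3. Vowels shift forward by 3 and consonants shift forward by 1.
On white: w(cons)+1=x, h(cons)+1=i, i(vowel)+3=l, t(cons)+1=u, e(vowel)+3=h.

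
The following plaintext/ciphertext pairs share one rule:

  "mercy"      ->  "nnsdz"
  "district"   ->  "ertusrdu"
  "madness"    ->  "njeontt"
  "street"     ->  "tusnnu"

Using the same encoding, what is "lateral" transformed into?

mjunsjm

The shift depends on letter class: consonant m→n is +1, but vowel e→n is +9. Vowels shift forward by 9 and consonants shift forward by 1.
Applying it to lateral: l(cons)+1=m, a(vowel)+9=j, t(cons)+1=u, e(vowel)+9=n, r(cons)+1=s, a(vowel)+9=j, l(cons)+1=m.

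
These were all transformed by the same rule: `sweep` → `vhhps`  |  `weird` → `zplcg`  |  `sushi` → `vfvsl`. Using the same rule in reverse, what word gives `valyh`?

It's a Vigenère-style cipher with numeric key [3,11]: position i shifts by key[i mod 2].
Undoing it on valyh: v−3=s, a−11=p, l−3=i, y−11=n, h−3=e.

spine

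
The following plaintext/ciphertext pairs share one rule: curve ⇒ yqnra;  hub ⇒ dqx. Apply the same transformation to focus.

Compare letters: c→y is +22, u→q is +22, r→n is +22 — a constant shift. Each letter is shifted forward by 22 in the alphabet (a Caesar shift of +22).
Applying it to focus: f+22=b, o+22=k, c+22=y, u+22=q, s+22=o.

bkyqo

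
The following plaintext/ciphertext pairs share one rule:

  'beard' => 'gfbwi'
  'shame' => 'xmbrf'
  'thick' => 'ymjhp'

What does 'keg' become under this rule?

The rule splits by letter class: vowels +1, consonants +5.
Applying it to keg: k(cons)+5=p, e(vowel)+1=f, g(cons)+5=l.

pfl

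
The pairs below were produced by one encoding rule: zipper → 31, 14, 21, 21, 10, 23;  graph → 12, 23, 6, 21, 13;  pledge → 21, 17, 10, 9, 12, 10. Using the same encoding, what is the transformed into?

25, 13, 10

z is letter #26 and maps to 31: an offset of 5. The number is (letter's place in the alphabet, a=1) + 5.
Applying it to the: t=20→25, h=8→13, e=5→10.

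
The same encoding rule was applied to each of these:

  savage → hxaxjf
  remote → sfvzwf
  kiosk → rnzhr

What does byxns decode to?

chair

s(18)→h(7) and a(0)→x(23) fit y≡15x+23 (mod 26); the inverse of 15 mod 26 is 7. Treating letters as 0–25, the rule is x ↦ 15x + 23 (mod 26).
Decoding byxns: b(1)→7·(1−23)≡2=c; y(24)→7·(24−23)≡7=h; x(23)→7·(23−23)≡0=a; n(13)→7·(13−23)≡8=i; s(18)→7·(18−23)≡17=r (all mod 26).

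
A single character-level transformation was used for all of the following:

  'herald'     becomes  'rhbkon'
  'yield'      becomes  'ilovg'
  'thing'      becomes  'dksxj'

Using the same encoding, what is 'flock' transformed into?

poymn

Shifts by position in herald: pos 0: h→r (+10), pos 1: e→h (+3), pos 2: r→b (+10), pos 3: a→k (+10), pos 4: l→o (+3), pos 5: d→n (+10) — repeating every 3. The shifts repeat in a cycle of length 3: positions 0,1,… shift by +10, +3, +10, then the pattern repeats.
On flock: f+10=p, l+3=o, o+10=y, c+10=m, k+3=n.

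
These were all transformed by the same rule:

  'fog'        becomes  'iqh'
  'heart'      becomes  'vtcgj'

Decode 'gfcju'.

shade

The output letters match the input read backwards, each shifted +2: fog reversed is gof. Read the word backwards and shift each letter +2.
Reversing it on gfcju: shift back: g−2=e, f−2=d, c−2=a, j−2=h, u−2=s → edahs; then reverse → shade.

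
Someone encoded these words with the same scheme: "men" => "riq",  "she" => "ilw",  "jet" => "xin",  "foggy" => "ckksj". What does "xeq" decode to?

The output letters match the input read backwards, each shifted +4: men reversed is nem. Two steps: reverse the string, then apply a Caesar shift of +4.
Reversing it on xeq: shift back: x−4=t, e−4=a, q−4=m → tam; then reverse → mat.

mat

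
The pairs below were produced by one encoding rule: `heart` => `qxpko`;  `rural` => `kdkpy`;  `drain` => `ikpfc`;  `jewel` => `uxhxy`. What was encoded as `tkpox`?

crate

This is an affine cipher: with a=0,…,z=25, each position x becomes (15x+15) mod 26.
Reversing it on tkpox: t(19)→7·(19−15)≡2=c; k(10)→7·(10−15)≡17=r; p(15)→7·(15−15)≡0=a; o(14)→7·(14−15)≡19=t; x(23)→7·(23−15)≡4=e (all mod 26).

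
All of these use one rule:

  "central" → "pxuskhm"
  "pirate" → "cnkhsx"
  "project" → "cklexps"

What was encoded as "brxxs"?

sweet

c(2)→p(15) and e(4)→x(23) fit y≡17x+7 (mod 26); the inverse of 17 mod 26 is 23. Each letter's alphabet position (a=0..z=25) is mapped through 17·x+7 mod 26 — an affine cipher.
Undoing it on brxxs: b(1)→23·(1−7)≡18=s; r(17)→23·(17−7)≡22=w; x(23)→23·(23−7)≡4=e; x(23)→23·(23−7)≡4=e; s(18)→23·(18−7)≡19=t (all mod 26).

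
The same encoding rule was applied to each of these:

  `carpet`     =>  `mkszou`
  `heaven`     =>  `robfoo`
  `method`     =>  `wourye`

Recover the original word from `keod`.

Shifts by position in carpet: pos 0: c→m (+10), pos 1: a→k (+10), pos 2: r→s (+1), pos 3: p→z (+10), pos 4: e→o (+10), pos 5: t→u (+1) — repeating every 3. It's a Vigenère-style cipher with numeric key [10,10,1]: position i shifts by key[i mod 3].
Undoing it on keod: k−10=a, e−10=u, o−1=n, d−10=t.

aunt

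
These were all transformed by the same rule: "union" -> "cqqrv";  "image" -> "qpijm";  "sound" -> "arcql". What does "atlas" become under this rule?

iwtda

Shifts by position in union: pos 0: u→c (+8), pos 1: n→q (+3), pos 2: i→q (+8), pos 3: o→r (+3) — repeating every 2. It's a Vigenère-style cipher with numeric key [8,3]: position i shifts by key[i mod 2].
Applying it to atlas: a+8=i, t+3=w, l+8=t, a+3=d, s+8=a.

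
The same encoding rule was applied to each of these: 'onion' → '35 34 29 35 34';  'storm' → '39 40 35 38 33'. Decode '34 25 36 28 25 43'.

nephew

The number is (letter's place in the alphabet, a=1) + 20.
Decoding 34 25 36 28 25 43: 34→(34−20)÷1=14=n, 25→(25−20)÷1=5=e, 36→(36−20)÷1=16=p, 28→(28−20)÷1=8=h, 25→(25−20)÷1=5=e, 43→(43−20)÷1=23=w.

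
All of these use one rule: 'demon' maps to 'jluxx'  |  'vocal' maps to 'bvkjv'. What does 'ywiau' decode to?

In demon: d→j is +6, e→l is +7, m→u is +8, o→x is +9 — the shift increases by 1 each position. Each letter shifts forward by (position + 6), i.e. 6, 7, 8, … — the shift grows by one for each successive letter.
Undoing it on ywiau: y−6=s, w−7=p, i−8=a, a−9=r, u−10=k.

spark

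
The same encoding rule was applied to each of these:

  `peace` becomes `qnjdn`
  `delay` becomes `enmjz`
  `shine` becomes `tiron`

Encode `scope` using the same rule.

tdxqn

The shift depends on letter class: consonant p→q is +1, but vowel e→n is +9. Two shifts are in play — +9 for a/e/i/o/u, +1 for every other letter.
On scope: s(cons)+1=t, c(cons)+1=d, o(vowel)+9=x, p(cons)+1=q, e(vowel)+9=n.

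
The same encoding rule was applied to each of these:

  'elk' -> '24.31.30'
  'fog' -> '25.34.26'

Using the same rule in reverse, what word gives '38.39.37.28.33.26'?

string

e is letter #5 and maps to 24: an offset of 19. Letters become their 1-based position plus 19 (so a→20, b→21, …).
Decoding 38.39.37.28.33.26: 38→(38−19)÷1=19=s, 39→(39−19)÷1=20=t, 37→(37−19)÷1=18=r, 28→(28−19)÷1=9=i, 33→(33−19)÷1=14=n, 26→(26−19)÷1=7=g.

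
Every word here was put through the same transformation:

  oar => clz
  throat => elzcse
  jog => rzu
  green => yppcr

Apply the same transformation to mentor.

czeypx

The output letters match the input read backwards, each shifted +11: oar reversed is rao. Read the word backwards and shift each letter +11.
On mentor: reverse → rotnem; then shift: r+11=c, o+11=z, t+11=e, n+11=y, e+11=p, m+11=x.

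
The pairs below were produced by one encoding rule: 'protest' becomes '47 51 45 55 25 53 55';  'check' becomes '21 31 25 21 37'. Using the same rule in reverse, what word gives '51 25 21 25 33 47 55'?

p(#16)→47 and r(#18)→51: differences scale by 2, so n = 2·pos + 15. Each letter becomes 2×(its alphabet position, a=1..z=26) + 15.
Undoing it on 51 25 21 25 33 47 55: 51→(51−15)÷2=18=r, 25→(25−15)÷2=5=e, 21→(21−15)÷2=3=c, 25→(25−15)÷2=5=e, 33→(33−15)÷2=9=i, 47→(47−15)÷2=16=p, 55→(55−15)÷2=20=t.

receipt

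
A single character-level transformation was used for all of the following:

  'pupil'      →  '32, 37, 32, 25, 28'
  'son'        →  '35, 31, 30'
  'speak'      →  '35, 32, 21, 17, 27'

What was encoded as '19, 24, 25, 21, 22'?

chief

p is letter #16 and maps to 32: an offset of 16. Each letter is replaced by its alphabet position (a=1..z=26) + 16.
Undoing it on 19, 24, 25, 21, 22: 19→(19−16)÷1=3=c, 24→(24−16)÷1=8=h, 25→(25−16)÷1=9=i, 21→(21−16)÷1=5=e, 22→(22−16)÷1=6=f.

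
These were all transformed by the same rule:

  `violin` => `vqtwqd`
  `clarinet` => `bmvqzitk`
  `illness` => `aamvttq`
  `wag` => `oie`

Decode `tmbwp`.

The output letters match the input read backwards, each shifted +8: violin reversed is niloiv. Two steps: reverse the string, then apply a Caesar shift of +8.
Decoding tmbwp: shift back: t−8=l, m−8=e, b−8=t, w−8=o, p−8=h → letoh; then reverse → hotel.

hotel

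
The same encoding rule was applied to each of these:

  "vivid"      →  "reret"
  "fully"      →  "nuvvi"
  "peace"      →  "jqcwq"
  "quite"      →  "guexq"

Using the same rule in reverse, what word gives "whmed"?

Treating letters as 0–25, the rule is x ↦ 23x + 2 (mod 26).
Reversing it on whmed: w(22)→17·(22−2)≡2=c; h(7)→17·(7−2)≡7=h; m(12)→17·(12−2)≡14=o; e(4)→17·(4−2)≡8=i; d(3)→17·(3−2)≡17=r (all mod 26).

choir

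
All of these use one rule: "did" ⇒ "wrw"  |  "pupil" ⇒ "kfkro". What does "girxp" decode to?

Each pair mirrors across the alphabet (d↔w, i↔r, d↔w): positions sum to 25. This is the alphabet-reversal cipher (Atbash): a becomes z, b becomes y, etc.
Reversing it on girxp: g↔t, i↔r, r↔i, x↔c, p↔k.

trick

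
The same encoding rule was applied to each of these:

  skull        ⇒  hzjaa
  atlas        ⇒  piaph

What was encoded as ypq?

jab

Compare letters: s→h is +15, k→z is +15, u→j is +15 — a constant shift. Every letter moves 15 places later in the alphabet, wrapping around z→a.
Reversing it on ypq: y−15=j, p−15=a, q−15=b.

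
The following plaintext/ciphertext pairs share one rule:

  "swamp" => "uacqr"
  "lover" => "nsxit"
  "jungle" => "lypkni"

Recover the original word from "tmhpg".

Shifts by position in swamp: pos 0: s→u (+2), pos 1: w→a (+4), pos 2: a→c (+2), pos 3: m→q (+4) — repeating every 2. The shifts repeat in a cycle of length 2: positions 0,1,… shift by +2, +4, then the pattern repeats.
Reversing it on tmhpg: t−2=r, m−4=i, h−2=f, p−4=l, g−2=e.

rifle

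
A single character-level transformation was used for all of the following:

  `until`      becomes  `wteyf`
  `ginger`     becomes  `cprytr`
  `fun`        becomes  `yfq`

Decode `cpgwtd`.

Read the word backwards and shift each letter +11.
Decoding cpgwtd: shift back: c−11=r, p−11=e, g−11=v, w−11=l, t−11=i, d−11=s → revlis; then reverse → silver.

silver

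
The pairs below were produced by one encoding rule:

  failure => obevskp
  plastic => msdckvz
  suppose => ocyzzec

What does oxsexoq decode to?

genuine

Read the word backwards and shift each letter +10.
Undoing it on oxsexoq: shift back: o−10=e, x−10=n, s−10=i, e−10=u, x−10=n, o−10=e, q−10=g → eniuneg; then reverse → genuine.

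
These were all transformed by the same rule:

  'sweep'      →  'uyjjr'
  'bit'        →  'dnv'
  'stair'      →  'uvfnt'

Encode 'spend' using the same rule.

urjpf

The shift depends on letter class: consonant s→u is +2, but vowel e→j is +5. The rule splits by letter class: vowels +5, consonants +2.
On spend: s(cons)+2=u, p(cons)+2=r, e(vowel)+5=j, n(cons)+2=p, d(cons)+2=f.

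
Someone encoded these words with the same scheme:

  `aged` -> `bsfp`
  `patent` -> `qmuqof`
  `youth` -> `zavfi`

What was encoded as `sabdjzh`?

The shifts repeat in a cycle of length 2: positions 0,1,… shift by +1, +12, then the pattern repeats.
Reversing it on sabdjzh: s−1=r, a−12=o, b−1=a, d−12=r, j−1=i, z−12=n, h−1=g.

roaring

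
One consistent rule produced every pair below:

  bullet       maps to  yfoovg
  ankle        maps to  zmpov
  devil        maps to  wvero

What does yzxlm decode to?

Each pair mirrors across the alphabet (b↔y, u↔f, l↔o): positions sum to 25. Letters are reflected about the middle of the alphabet (position → 25−position): Atbash.
Decoding yzxlm: y↔b, z↔a, x↔c, l↔o, m↔n.

bacon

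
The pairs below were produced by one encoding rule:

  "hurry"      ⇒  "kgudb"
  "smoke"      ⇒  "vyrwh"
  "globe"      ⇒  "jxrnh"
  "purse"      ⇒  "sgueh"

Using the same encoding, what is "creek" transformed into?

fdhqn

Shifts by position in hurry: pos 0: h→k (+3), pos 1: u→g (+12), pos 2: r→u (+3), pos 3: r→d (+12) — repeating every 2. The shifts repeat in a cycle of length 2: positions 0,1,… shift by +3, +12, then the pattern repeats.
For creek: c+3=f, r+12=d, e+3=h, e+12=q, k+3=n.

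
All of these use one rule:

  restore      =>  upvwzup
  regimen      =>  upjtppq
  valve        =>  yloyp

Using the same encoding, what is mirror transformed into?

ptuuzu

The shift depends on letter class: consonant r→u is +3, but vowel e→p is +11. The rule splits by letter class: vowels +11, consonants +3.
On mirror: m(cons)+3=p, i(vowel)+11=t, r(cons)+3=u, r(cons)+3=u, o(vowel)+11=z, r(cons)+3=u.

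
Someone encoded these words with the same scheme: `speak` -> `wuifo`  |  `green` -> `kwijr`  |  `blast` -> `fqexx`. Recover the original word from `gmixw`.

Shifts by position in speak: pos 0: s→w (+4), pos 1: p→u (+5), pos 2: e→i (+4), pos 3: a→f (+5) — repeating every 2. A repeating key of period 2 is used — shifts +4, +5 over and over.
Reversing it on gmixw: g−4=c, m−5=h, i−4=e, x−5=s, w−4=s.

chess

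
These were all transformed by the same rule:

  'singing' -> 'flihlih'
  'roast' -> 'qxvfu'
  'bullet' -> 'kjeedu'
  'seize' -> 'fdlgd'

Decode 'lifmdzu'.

s(18)→f(5) and i(8)→l(11) fit y≡15x+21 (mod 26); the inverse of 15 mod 26 is 7. Each letter's alphabet position (a=0..z=25) is mapped through 15·x+21 mod 26 — an affine cipher.
Undoing it on lifmdzu: l(11)→7·(11−21)≡8=i; i(8)→7·(8−21)≡13=n; f(5)→7·(5−21)≡18=s; m(12)→7·(12−21)≡15=p; d(3)→7·(3−21)≡4=e; z(25)→7·(25−21)≡2=c; u(20)→7·(20−21)≡19=t (all mod 26).

inspect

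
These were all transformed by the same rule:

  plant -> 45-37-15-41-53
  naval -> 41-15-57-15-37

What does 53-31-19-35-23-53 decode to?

ticket

p(#16)→45 and l(#12)→37: differences scale by 2, so n = 2·pos + 13. With a=1..z=26, the number is 2·pos + 13.
Undoing it on 53-31-19-35-23-53: 53→(53−13)÷2=20=t, 31→(31−13)÷2=9=i, 19→(19−13)÷2=3=c, 35→(35−13)÷2=11=k, 23→(23−13)÷2=5=e, 53→(53−13)÷2=20=t.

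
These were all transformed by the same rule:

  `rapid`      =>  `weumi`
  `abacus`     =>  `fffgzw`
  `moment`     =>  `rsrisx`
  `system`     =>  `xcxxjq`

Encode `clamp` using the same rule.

Shifts by position in rapid: pos 0: r→w (+5), pos 1: a→e (+4), pos 2: p→u (+5), pos 3: i→m (+4) — repeating every 2. A repeating key of period 2 is used — shifts +5, +4 over and over.
For clamp: c+5=h, l+4=p, a+5=f, m+4=q, p+5=u.

hpfqu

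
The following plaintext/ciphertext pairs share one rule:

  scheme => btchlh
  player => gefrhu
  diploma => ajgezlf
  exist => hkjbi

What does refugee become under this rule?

Each letter's alphabet position (a=0..z=25) is mapped through 7·x+5 mod 26 — an affine cipher.
On refugee: r(17)→7·17+5≡20=u; e(4)→7·4+5≡7=h; f(5)→7·5+5≡14=o; u(20)→7·20+5≡15=p; g(6)→7·6+5≡21=v; e(4)→7·4+5≡7=h; e(4)→7·4+5≡7=h (all mod 26).

uhopvhh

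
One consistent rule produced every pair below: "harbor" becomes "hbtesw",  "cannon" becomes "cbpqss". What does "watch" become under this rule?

In harbor: h→h is +0, a→b is +1, r→t is +2, b→e is +3 — the shift increases by 1 each position. Letter i (0-indexed) is shifted by i+0, so successive shifts are 0, 1, 2, ….
On watch: w+0=w, a+1=b, t+2=v, c+3=f, h+4=l.

wbvfl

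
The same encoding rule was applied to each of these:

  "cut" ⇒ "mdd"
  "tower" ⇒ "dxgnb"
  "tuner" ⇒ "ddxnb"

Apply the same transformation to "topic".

dxzrm

The shift depends on letter class: consonant c→m is +10, but vowel u→d is +9. The rule splits by letter class: vowels +9, consonants +10.
On topic: t(cons)+10=d, o(vowel)+9=x, p(cons)+10=z, i(vowel)+9=r, c(cons)+10=m.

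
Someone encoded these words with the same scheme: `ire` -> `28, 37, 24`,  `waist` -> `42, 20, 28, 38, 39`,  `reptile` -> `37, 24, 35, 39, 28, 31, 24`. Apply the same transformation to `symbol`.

i is letter #9 and maps to 28: an offset of 19. Each letter is replaced by its alphabet position (a=1..z=26) + 19.
Applying it to symbol: s=19→38, y=25→44, m=13→32, b=2→21, o=15→34, l=12→31.

38, 44, 32, 21, 34, 31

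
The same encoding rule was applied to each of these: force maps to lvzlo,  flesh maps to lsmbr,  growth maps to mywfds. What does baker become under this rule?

hhsnb

In force: f→l is +6, o→v is +7, r→z is +8, c→l is +9 — the shift increases by 1 each position. Letter i (0-indexed) is shifted by i+6, so successive shifts are 6, 7, 8, ….
On baker: b+6=h, a+7=h, k+8=s, e+9=n, r+10=b.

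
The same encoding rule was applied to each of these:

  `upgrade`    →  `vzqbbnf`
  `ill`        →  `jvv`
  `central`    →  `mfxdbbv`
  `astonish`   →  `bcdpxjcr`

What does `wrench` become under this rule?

The shift depends on letter class: consonant p→z is +10, but vowel u→v is +1. Two shifts are in play — +1 for a/e/i/o/u, +10 for every other letter.
On wrench: w(cons)+10=g, r(cons)+10=b, e(vowel)+1=f, n(cons)+10=x, c(cons)+10=m, h(cons)+10=r.

gbfxmr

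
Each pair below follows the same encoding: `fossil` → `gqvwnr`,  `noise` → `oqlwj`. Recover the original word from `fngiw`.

In fossil: f→g is +1, o→q is +2, s→v is +3, s→w is +4 — the shift increases by 1 each position. Each letter shifts forward by (position + 1), i.e. 1, 2, 3, … — the shift grows by one for each successive letter.
Undoing it on fngiw: f−1=e, n−2=l, g−3=d, i−4=e, w−5=r.

elder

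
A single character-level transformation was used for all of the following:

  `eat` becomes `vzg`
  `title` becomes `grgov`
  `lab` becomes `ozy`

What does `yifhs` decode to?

Each pair mirrors across the alphabet (e↔v, a↔z, t↔g): positions sum to 25. Letters are reflected about the middle of the alphabet (position → 25−position): Atbash.
Reversing it on yifhs: y↔b, i↔r, f↔u, h↔s, s↔h.

brush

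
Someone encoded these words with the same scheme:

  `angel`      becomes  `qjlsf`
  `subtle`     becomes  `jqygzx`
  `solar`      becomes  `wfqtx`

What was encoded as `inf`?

aid

Two steps: reverse the string, then apply a Caesar shift of +5.
Reversing it on inf: shift back: i−5=d, n−5=i, f−5=a → dia; then reverse → aid.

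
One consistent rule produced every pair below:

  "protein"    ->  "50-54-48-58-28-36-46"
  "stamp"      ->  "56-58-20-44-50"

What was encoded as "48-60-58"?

out

p(#16)→50 and r(#18)→54: differences scale by 2, so n = 2·pos + 18. The formula is n = 2×(alphabet index, a=1) + 18.
Undoing it on 48-60-58: 48→(48−18)÷2=15=o, 60→(60−18)÷2=21=u, 58→(58−18)÷2=20=t.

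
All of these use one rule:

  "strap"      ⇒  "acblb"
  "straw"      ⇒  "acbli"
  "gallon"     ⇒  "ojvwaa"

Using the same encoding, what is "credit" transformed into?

In strap: s→a is +8, t→c is +9, r→b is +10, a→l is +11 — the shift increases by 1 each position. Each letter shifts forward by (position + 8), i.e. 8, 9, 10, … — the shift grows by one for each successive letter.
For credit: c+8=k, r+9=a, e+10=o, d+11=o, i+12=u, t+13=g.

kaooug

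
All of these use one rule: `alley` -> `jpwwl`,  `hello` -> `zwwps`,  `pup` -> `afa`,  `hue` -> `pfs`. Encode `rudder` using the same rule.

The output letters match the input read backwards, each shifted +11: alley reversed is yella. The word is reversed, then every letter is shifted forward by 11.
Applying it to rudder: reverse → reddur; then shift: r+11=c, e+11=p, d+11=o, d+11=o, u+11=f, r+11=c.

cpoofc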